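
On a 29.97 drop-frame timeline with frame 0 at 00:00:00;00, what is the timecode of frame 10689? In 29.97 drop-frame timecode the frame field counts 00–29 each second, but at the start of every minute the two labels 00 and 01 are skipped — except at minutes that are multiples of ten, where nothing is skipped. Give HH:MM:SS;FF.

Ten DF minutes hold 17982 frames, so frame 10689 lies in block 0 (frames 0–17981) with 10689 frames into that block.
The block's first minute is 1800 frames and the rest 1798 each; 10689 frames reaches minute 5, so 0 × 18 + 5 × 2 = 10 labels have been skipped so far.
Adding those back, label number 10689 + 10 = 10699 at 30 labels/s is 356 s + 19 f = 0 h 5 min 56 s frame 19, i.e. 00:05:56;19.

00:05:56;19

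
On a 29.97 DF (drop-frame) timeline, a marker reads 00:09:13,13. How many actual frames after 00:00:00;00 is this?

16585

Complete 10-minute blocks: 0, each 17982 frames → 0.
Remaining 9 whole minutes in the current block: 1800 + 8 × 1798 = 16184 frames.
Within the current minute: 13 × 30 + 13 − 2 = 401 (labels ;00/;01 skipped at this minute). Total = 0 + 16184 + 401 = 16585.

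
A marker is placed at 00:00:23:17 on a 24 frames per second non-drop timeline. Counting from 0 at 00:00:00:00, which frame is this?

569

Total seconds to the label: (0 × 3600 + 0 × 60 + 23) = 23.
Frame index = 23 × 24 + 17 = 569.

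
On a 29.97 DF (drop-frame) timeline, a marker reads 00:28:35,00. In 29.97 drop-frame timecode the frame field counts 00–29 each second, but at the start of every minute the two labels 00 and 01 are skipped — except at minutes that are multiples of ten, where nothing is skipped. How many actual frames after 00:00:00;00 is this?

51398

Complete 10-minute blocks: 2, each 17982 frames → 35964.
Remaining 8 whole minutes in the current block: 1800 + 7 × 1798 = 14386 frames.
Within the current minute: 35 × 30 + 0 − 2 = 1048 (labels ;00/;01 skipped at this minute). Total = 35964 + 14386 + 1048 = 51398.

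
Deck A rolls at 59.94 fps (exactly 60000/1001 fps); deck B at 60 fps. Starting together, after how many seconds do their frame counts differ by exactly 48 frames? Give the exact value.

800.8 seconds

The gap grows by |60 − 60000/1001| = 60/1001 frames per second.
Time for a 48-frame gap: 48 ÷ (60/1001) = 800.8 s.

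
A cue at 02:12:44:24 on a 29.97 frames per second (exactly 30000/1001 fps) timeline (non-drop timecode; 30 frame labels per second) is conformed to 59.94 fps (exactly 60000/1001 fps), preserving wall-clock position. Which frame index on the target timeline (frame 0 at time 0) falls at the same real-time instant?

frame 477888

Source frame index: (2×3600 + 12×60 + 44) × 30 + 24 = 238944.
Real time: 238944 / (30000/1001) = 4982978/625 s.
Target frame: (4982978/625) × (60000/1001) = 477888.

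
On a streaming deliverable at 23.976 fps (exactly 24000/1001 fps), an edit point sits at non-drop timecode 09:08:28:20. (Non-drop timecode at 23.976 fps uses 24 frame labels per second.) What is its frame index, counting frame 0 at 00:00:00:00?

Total seconds to the label: (9 × 3600 + 8 × 60 + 28) = 32908.
Frame index = 32908 × 24 + 20 = 789812.

789812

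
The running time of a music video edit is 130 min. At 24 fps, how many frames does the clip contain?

130 min = 7800 s.
Frames = 7800 × 24 = 187200.

187200 frames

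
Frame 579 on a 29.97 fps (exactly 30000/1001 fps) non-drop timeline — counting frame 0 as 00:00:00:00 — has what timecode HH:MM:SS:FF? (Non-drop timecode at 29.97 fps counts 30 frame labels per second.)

00:00:19:09

579 ÷ 30 = 19 full seconds, remainder 9 frames.
19 s = 0 h 0 min 19 s.
Timecode: 00:00:19:09.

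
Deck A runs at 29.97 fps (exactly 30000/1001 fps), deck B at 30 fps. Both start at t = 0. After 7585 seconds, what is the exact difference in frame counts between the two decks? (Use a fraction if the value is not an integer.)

A emits 30000/1001 × 7585 = 227550000/1001 frames; B emits 30 × 7585 = 227550.
Difference = 227550/1001 frames (≈ 227.3227); B is ahead of A.

227550/1001 frames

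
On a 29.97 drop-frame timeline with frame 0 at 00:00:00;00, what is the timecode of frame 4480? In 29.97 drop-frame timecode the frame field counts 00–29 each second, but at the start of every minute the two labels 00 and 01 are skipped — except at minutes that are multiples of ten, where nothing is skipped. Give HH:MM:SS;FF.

Ten DF minutes hold 17982 frames, so frame 4480 lies in block 0 (frames 0–17981) with 4480 frames into that block.
The block's first minute is 1800 frames and the rest 1798 each; 4480 frames reaches minute 2, so 0 × 18 + 2 × 2 = 4 labels have been skipped so far.
Adding those back, label number 4480 + 4 = 4484 at 30 labels/s is 149 s + 14 f = 0 h 2 min 29 s frame 14, i.e. 00:02:29;14.

00:02:29;14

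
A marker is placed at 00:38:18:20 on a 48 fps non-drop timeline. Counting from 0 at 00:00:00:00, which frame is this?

Total seconds to the label: (0 × 3600 + 38 × 60 + 18) = 2298.
Frame index = 2298 × 48 + 20 = 110324.

frame 110324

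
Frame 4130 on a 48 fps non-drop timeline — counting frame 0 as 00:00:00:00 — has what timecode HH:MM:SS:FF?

00:01:26:02

4130 ÷ 48 = 86 full seconds, remainder 2 frames.
86 s = 0 h 1 min 26 s.
Timecode: 00:01:26:02.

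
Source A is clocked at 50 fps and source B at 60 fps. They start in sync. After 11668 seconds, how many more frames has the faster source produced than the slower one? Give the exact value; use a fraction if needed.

A emits 50 × 11668 = 583400 frames; B emits 60 × 11668 = 700080.
Difference = 116680 frames; B is ahead of A.

116680 frames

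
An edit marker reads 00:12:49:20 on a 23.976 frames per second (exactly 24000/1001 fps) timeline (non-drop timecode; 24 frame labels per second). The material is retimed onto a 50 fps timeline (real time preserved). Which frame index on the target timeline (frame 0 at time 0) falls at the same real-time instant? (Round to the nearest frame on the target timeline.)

Source frame index: (0×3600 + 12×60 + 49) × 24 + 20 = 18476.
Real time: 18476 / (24000/1001) = 4623619/6000 s.
Target frame: (4623619/6000) × (50) = 4623619/120 ≈ 38530.158 → 38530.

frame 38530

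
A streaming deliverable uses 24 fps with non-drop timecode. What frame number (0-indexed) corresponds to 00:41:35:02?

Total seconds to the label: (0 × 3600 + 41 × 60 + 35) = 2495.
Frame index = 2495 × 24 + 2 = 59882.

59882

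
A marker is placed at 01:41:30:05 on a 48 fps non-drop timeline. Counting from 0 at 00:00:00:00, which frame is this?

Total seconds to the label: (1 × 3600 + 41 × 60 + 30) = 6090.
Frame index = 6090 × 48 + 5 = 292325.

frame 292325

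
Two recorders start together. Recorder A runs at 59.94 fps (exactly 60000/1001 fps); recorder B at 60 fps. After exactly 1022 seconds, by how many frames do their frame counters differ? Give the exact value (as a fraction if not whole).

8760/143 frames

A emits 60000/1001 × 1022 = 8760000/143 frames; B emits 60 × 1022 = 61320.
Difference = 8760/143 frames (≈ 61.2587); B is ahead of A.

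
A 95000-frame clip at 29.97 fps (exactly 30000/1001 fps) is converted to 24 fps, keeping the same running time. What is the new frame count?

76076 frames

Target frames = source frames × (target rate / source rate) = 95000 × (24)/(30000/1001) = 95000 × 1001/1250 = 76076.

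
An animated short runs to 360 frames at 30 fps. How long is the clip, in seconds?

12 seconds

Running time = 360 / (30) = 12 s.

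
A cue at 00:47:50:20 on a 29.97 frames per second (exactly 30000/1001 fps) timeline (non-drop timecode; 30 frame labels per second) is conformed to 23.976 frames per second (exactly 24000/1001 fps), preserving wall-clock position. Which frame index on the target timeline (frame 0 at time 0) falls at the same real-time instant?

frame 68896

Source frame index: (0×3600 + 47×60 + 50) × 30 + 20 = 86120.
Real time: 86120 / (30000/1001) = 2155153/750 s.
Target frame: (2155153/750) × (24000/1001) = 68896.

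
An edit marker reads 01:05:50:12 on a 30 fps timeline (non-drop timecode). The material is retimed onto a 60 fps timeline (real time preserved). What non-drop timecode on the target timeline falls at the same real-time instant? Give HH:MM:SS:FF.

01:05:50:24

Source frame index: (1×3600 + 5×60 + 50) × 30 + 12 = 118512.
Real time: 118512 / (30) = 19752/5 s.
Target frame: (19752/5) × (60) = 237024.
At 60 labels/s: frame 237024 → 01:05:50:24.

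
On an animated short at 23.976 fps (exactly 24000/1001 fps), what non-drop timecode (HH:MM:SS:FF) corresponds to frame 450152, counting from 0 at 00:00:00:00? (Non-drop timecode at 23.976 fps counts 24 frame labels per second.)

05:12:36:08

450152 ÷ 24 = 18756 full seconds, remainder 8 frames.
18756 s = 5 h 12 min 36 s.
Timecode: 05:12:36:08.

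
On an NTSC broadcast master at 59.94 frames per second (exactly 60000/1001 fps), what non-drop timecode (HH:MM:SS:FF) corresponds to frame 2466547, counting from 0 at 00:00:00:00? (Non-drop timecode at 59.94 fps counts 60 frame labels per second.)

2466547 ÷ 60 = 41109 full seconds, remainder 7 frames.
41109 s = 11 h 25 min 9 s.
Timecode: 11:25:09:07.

11:25:09:07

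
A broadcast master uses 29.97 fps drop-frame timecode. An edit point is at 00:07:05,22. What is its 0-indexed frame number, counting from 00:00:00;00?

As if non-drop at 30 labels/s: (0 × 3600 + 7 × 60 + 5) × 30 + 22 = 12772.
Minute boundaries passed: 7; those not divisible by 10: 7 − 0 = 7; dropped labels = 2 × 7 = 14.
Actual frame index = 12772 − 14 = 12758.

12758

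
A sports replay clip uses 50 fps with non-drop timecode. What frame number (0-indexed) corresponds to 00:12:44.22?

frame 38222

Total seconds to the label: (0 × 3600 + 12 × 60 + 44) = 764.
Frame index = 764 × 50 + 22 = 38222.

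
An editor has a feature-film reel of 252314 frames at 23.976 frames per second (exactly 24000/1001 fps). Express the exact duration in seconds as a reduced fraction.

Running time = 252314 ÷ (24000/1001) = 252314 × 1001/24000 = 126283157/12000 s.

126283157/12000 seconds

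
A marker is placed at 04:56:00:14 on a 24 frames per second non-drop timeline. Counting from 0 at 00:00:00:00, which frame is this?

426254

Total seconds to the label: (4 × 3600 + 56 × 60 + 0) = 17760.
Frame index = 17760 × 24 + 14 = 426254.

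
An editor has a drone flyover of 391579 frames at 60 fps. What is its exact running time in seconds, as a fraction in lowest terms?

Running time = 391579 ÷ (60) = 391579 × 1/60 = 391579/60 s.

391579/60 seconds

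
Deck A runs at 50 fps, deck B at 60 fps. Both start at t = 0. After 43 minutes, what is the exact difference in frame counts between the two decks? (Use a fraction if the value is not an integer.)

43 min = 2580 s.
A emits 50 × 2580 = 129000 frames; B emits 60 × 2580 = 154800.
Difference = 25800 frames; B is ahead of A.

25800 frames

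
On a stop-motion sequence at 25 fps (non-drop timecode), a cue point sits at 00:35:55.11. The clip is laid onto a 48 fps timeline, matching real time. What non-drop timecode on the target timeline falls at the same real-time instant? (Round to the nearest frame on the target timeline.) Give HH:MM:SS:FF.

00:35:55:21

Source frame index: (0×3600 + 35×60 + 55) × 25 + 11 = 53886.
Real time: 53886 / (25) = 53886/25 s.
Target frame: (53886/25) × (48) = 2586528/25 ≈ 103461.120 → 103461.
At 48 labels/s: frame 103461 → 00:35:55:21.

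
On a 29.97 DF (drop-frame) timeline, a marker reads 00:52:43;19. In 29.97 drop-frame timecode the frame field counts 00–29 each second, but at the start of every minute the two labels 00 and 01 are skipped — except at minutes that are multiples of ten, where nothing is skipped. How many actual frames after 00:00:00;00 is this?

Complete 10-minute blocks: 5, each 17982 frames → 89910.
Remaining 2 whole minutes in the current block: 1800 + 1 × 1798 = 3598 frames.
Within the current minute: 43 × 30 + 19 − 2 = 1307 (labels ;00/;01 skipped at this minute). Total = 89910 + 3598 + 1307 = 94815.

94815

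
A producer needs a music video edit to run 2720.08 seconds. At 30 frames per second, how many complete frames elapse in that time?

Frames = 2720.08 × 30 = 408012/5 ≈ 81602.4000.
Complete frames: 81602.

81602 frames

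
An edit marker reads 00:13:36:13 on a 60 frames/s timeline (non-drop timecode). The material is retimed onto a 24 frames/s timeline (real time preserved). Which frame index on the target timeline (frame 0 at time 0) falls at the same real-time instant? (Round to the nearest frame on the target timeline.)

frame 19589

Source frame index: (0×3600 + 13×60 + 36) × 60 + 13 = 48973.
Real time: 48973 / (60) = 48973/60 s.
Target frame: (48973/60) × (24) = 97946/5 ≈ 19589.200 → 19589.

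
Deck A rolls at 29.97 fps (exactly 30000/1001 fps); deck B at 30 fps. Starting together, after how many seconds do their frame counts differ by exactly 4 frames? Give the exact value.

2002/15 seconds

The gap grows by |30 − 30000/1001| = 30/1001 frames per second.
Time for a 4-frame gap: 4 ÷ (30/1001) = 2002/15 s.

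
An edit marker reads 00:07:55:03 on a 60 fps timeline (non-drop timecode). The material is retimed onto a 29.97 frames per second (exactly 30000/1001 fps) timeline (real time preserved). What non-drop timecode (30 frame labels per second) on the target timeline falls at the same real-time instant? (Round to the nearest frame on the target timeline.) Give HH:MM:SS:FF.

00:07:54:17

Source frame index: (0×3600 + 7×60 + 55) × 60 + 3 = 28503.
Real time: 28503 / (60) = 9501/20 s.
Target frame: (9501/20) × (30000/1001) = 14251500/1001 ≈ 14237.263 → 14237.
At 30 labels/s: frame 14237 → 00:07:54:17.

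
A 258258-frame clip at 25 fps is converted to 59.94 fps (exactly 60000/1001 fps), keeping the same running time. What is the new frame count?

Target frames = source frames × (target rate / source rate) = 258258 × (60000/1001)/(25) = 258258 × 2400/1001 = 619200.

619200 frames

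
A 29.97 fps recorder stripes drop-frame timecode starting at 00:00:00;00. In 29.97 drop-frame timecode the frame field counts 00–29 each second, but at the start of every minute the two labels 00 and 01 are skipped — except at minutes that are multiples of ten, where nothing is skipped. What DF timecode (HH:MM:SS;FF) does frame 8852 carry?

00:04:55;10

Ten DF minutes hold 17982 frames, so frame 8852 lies in block 0 (frames 0–17981) with 8852 frames into that block.
The block's first minute is 1800 frames and the rest 1798 each; 8852 frames reaches minute 4, so 0 × 18 + 4 × 2 = 8 labels have been skipped so far.
Adding those back, label number 8852 + 8 = 8860 at 30 labels/s is 295 s + 10 f = 0 h 4 min 55 s frame 10, i.e. 00:04:55;10.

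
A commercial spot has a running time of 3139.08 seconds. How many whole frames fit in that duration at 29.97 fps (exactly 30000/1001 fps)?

94078 frames

Frames = 3139.08 × 30000/1001 = 13453200/143 ≈ 94078.3217.
Complete frames: 94078.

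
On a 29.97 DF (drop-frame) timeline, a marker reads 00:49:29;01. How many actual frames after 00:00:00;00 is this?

88981

As if non-drop at 30 labels/s: (0 × 3600 + 49 × 60 + 29) × 30 + 1 = 89071.
Minute boundaries passed: 49; those not divisible by 10: 49 − 4 = 45; dropped labels = 2 × 45 = 90.
Actual frame index = 89071 − 90 = 88981.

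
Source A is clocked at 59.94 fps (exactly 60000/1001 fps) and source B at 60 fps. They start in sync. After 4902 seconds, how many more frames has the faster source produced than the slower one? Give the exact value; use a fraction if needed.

A emits 60000/1001 × 4902 = 294120000/1001 frames; B emits 60 × 4902 = 294120.
Difference = 294120/1001 frames (≈ 293.8262); B is ahead of A.

294120/1001 frames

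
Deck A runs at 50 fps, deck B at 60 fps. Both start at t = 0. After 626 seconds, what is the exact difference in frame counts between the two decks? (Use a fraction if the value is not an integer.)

6260 frames

A emits 50 × 626 = 31300 frames; B emits 60 × 626 = 37560.
Difference = 6260 frames; B is ahead of A.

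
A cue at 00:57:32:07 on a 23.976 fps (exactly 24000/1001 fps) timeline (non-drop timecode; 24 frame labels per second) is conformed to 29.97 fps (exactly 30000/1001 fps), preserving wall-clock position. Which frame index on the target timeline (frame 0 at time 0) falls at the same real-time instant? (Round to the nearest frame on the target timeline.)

Source frame index: (0×3600 + 57×60 + 32) × 24 + 7 = 82855.
Real time: 82855 / (24000/1001) = 16587571/4800 s.
Target frame: (16587571/4800) × (30000/1001) = 414275/4 ≈ 103568.750 → 103569.

frame 103569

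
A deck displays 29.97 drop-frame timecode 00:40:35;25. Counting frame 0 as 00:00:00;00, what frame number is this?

Complete 10-minute blocks: 4, each 17982 frames → 71928.
Remaining 0 whole minutes in the current block: 0 frames.
Within the current minute: 35 × 30 + 25 = 1075. Total = 71928 + 0 + 1075 = 73003.

73003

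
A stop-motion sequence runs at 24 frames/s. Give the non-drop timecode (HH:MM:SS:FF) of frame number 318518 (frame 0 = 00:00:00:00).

03:41:11:14

318518 ÷ 24 = 13271 full seconds, remainder 14 frames.
13271 s = 3 h 41 min 11 s.
Timecode: 03:41:11:14.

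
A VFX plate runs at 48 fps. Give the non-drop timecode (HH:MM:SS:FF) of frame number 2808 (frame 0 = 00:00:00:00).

00:00:58:24

2808 ÷ 48 = 58 full seconds, remainder 24 frames.
58 s = 0 h 0 min 58 s.
Timecode: 00:00:58:24.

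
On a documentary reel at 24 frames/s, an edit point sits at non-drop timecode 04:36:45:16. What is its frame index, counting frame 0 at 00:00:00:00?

398536

Total seconds to the label: (4 × 3600 + 36 × 60 + 45) = 16605.
Frame index = 16605 × 24 + 16 = 398536.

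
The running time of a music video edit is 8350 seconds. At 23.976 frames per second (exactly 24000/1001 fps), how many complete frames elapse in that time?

200199 frames

Frames = 8350 × 24000/1001 = 200400000/1001 ≈ 200199.8002.
Complete frames: 200199.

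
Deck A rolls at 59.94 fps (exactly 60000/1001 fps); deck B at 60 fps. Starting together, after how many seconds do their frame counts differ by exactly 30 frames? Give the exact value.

The gap grows by |60 − 60000/1001| = 60/1001 frames per second.
Time for a 30-frame gap: 30 ÷ (60/1001) = 500.5 s.

500.5 seconds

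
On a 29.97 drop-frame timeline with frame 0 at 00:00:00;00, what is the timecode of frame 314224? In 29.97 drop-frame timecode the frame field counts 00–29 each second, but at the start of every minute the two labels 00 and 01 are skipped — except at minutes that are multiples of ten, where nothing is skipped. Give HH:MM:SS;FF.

02:54:44;18

Each 10-minute DF block holds 10 × 60 × 30 − 9 × 2 = 17982 frames. 314224 ÷ 17982 → 17 full blocks, remainder 8530.
Within the partial block the first minute is 1800 frames and each further minute 1798, so 4 further minute boundaries passed. Total skipped labels = 18 × 17 + 2 × 4 = 314.
Non-drop label index = 314224 + 314 = 314538; at 30 labels/s that is 02:54:44:18, i.e. DF 02:54:44;18.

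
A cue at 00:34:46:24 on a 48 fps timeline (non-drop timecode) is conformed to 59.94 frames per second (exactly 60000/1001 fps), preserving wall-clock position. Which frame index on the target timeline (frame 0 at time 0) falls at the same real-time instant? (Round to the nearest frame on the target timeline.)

Source frame index: (0×3600 + 34×60 + 46) × 48 + 24 = 100152.
Real time: 100152 / (48) = 4173/2 s.
Target frame: (4173/2) × (60000/1001) = 9630000/77 ≈ 125064.935 → 125065.

frame 125065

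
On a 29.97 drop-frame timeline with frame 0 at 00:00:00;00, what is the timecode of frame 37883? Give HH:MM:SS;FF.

00:21:04;01

Ten DF minutes hold 17982 frames, so frame 37883 lies in block 2 (frames 35964–53945) with 1919 frames into that block.
The block's first minute is 1800 frames and the rest 1798 each; 1919 frames reaches minute 1, so 2 × 18 + 1 × 2 = 38 labels have been skipped so far.
Adding those back, label number 37883 + 38 = 37921 at 30 labels/s is 1264 s + 1 f = 0 h 21 min 4 s frame 1, i.e. 00:21:04;01.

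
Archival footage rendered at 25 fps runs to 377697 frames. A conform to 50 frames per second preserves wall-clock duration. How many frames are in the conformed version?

Target frames = source frames × (target rate / source rate) = 377697 × (50)/(25) = 377697 × 2 = 755394.

755394 frames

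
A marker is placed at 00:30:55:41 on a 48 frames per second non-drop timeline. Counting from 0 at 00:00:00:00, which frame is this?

frame 89081

Total seconds to the label: (0 × 3600 + 30 × 60 + 55) = 1855.
Frame index = 1855 × 48 + 41 = 89081.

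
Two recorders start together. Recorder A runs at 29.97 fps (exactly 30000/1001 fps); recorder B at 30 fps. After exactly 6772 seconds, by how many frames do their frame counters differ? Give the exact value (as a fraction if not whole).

A emits 30000/1001 × 6772 = 203160000/1001 frames; B emits 30 × 6772 = 203160.
Difference = 203160/1001 frames (≈ 202.9570); B is ahead of A.

203160/1001 frames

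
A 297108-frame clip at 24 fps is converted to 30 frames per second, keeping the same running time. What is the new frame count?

371385 frames

Target frames = source frames × (target rate / source rate) = 297108 × (30)/(24) = 297108 × 5/4 = 371385.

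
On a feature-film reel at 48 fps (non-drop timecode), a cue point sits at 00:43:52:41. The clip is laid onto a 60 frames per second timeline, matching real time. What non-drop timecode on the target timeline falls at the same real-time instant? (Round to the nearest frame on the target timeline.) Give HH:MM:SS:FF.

00:43:52:51

Source frame index: (0×3600 + 43×60 + 52) × 48 + 41 = 126377.
Real time: 126377 / (48) = 126377/48 s.
Target frame: (126377/48) × (60) = 631885/4 ≈ 157971.250 → 157971.
At 60 labels/s: frame 157971 → 00:43:52:51.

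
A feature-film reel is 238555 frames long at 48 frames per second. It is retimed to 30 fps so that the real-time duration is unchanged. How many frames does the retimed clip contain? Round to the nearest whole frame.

Frames at target rate = 238555 × (30) / (48) = 1192775/8 ≈ 149096.875.
Nearest whole frame: 149097.

149097 frames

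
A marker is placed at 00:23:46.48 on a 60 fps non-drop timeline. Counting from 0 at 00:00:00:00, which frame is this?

Total seconds to the label: (0 × 3600 + 23 × 60 + 46) = 1426.
Frame index = 1426 × 60 + 48 = 85608.

frame 85608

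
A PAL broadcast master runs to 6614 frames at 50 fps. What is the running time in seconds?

132.28 seconds

Running time = 6614 / (50) = 132.28 s.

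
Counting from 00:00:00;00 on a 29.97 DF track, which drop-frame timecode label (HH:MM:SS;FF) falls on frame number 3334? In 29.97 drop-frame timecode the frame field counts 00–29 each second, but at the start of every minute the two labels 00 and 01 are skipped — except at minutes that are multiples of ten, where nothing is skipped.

Ten DF minutes hold 17982 frames, so frame 3334 lies in block 0 (frames 0–17981) with 3334 frames into that block.
The block's first minute is 1800 frames and the rest 1798 each; 3334 frames reaches minute 1, so 0 × 18 + 1 × 2 = 2 labels have been skipped so far.
Adding those back, label number 3334 + 2 = 3336 at 30 labels/s is 111 s + 6 f = 0 h 1 min 51 s frame 6, i.e. 00:01:51;06.

00:01:51;06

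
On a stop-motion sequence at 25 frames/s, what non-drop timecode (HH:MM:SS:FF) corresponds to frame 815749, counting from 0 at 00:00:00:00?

09:03:49:24

815749 ÷ 25 = 32629 full seconds, remainder 24 frames.
32629 s = 9 h 3 min 49 s.
Timecode: 09:03:49:24.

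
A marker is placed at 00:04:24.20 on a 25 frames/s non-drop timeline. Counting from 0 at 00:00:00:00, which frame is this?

6620

Total seconds to the label: (0 × 3600 + 4 × 60 + 24) = 264.
Frame index = 264 × 25 + 20 = 6620.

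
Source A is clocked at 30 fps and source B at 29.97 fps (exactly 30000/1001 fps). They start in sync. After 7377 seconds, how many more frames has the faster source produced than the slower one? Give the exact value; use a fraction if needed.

A emits 30 × 7377 = 221310 frames; B emits 30000/1001 × 7377 = 221310000/1001.
Difference = 221310/1001 frames (≈ 221.0889); B is behind A.

221310/1001 frames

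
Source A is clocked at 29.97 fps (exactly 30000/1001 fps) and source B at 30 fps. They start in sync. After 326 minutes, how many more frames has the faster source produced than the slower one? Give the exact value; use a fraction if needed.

326 min = 19560 s.
A emits 30000/1001 × 19560 = 586800000/1001 frames; B emits 30 × 19560 = 586800.
Difference = 586800/1001 frames (≈ 586.2138); B is ahead of A.

586800/1001 frames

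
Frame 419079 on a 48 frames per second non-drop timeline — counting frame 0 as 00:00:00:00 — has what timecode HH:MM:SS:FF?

419079 ÷ 48 = 8730 full seconds, remainder 39 frames.
8730 s = 2 h 25 min 30 s.
Timecode: 02:25:30:39.

02:25:30:39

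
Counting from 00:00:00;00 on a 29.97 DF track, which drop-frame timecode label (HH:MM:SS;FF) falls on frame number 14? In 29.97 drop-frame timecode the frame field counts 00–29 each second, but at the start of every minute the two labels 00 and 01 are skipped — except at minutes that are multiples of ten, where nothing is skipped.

00:00:00;14

Each 10-minute DF block holds 10 × 60 × 30 − 9 × 2 = 17982 frames. 14 ÷ 17982 → 0 full blocks, remainder 14.
Within the partial block the first minute is 1800 frames and each further minute 1798, so 0 further minute boundaries passed. Total skipped labels = 18 × 0 + 2 × 0 = 0.
Non-drop label index = 14 + 0 = 14; at 30 labels/s that is 00:00:00:14, i.e. DF 00:00:00;14.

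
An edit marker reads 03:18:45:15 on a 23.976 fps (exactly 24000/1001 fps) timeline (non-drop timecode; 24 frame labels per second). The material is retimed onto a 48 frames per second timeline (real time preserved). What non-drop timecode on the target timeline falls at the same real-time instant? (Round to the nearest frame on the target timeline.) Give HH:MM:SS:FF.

Source frame index: (3×3600 + 18×60 + 45) × 24 + 15 = 286215.
Real time: 286215 / (24000/1001) = 19100081/1600 s.
Target frame: (19100081/1600) × (48) = 57300243/100 ≈ 573002.430 → 573002.
At 48 labels/s: frame 573002 → 03:18:57:26.

03:18:57:26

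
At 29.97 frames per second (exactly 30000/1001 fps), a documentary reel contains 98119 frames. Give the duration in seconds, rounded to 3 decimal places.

3273.904 seconds

Running time = 98119 × 1001/30000 = 98217119/30000 s ≈ 3273.904 s.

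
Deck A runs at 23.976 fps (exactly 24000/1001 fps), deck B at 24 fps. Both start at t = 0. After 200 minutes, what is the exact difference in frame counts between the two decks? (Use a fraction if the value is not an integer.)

200 min = 12000 s.
A emits 24000/1001 × 12000 = 288000000/1001 frames; B emits 24 × 12000 = 288000.
Difference = 288000/1001 frames (≈ 287.7123); B is ahead of A.

288000/1001 frames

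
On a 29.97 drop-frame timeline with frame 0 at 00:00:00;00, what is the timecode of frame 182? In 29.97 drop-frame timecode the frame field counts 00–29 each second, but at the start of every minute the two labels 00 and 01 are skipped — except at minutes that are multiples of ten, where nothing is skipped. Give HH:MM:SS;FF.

00:00:06;02

Each 10-minute DF block holds 10 × 60 × 30 − 9 × 2 = 17982 frames. 182 ÷ 17982 → 0 full blocks, remainder 182.
Within the partial block the first minute is 1800 frames and each further minute 1798, so 0 further minute boundaries passed. Total skipped labels = 18 × 0 + 2 × 0 = 0.
Non-drop label index = 182 + 0 = 182; at 30 labels/s that is 00:00:06:02, i.e. DF 00:00:06;02.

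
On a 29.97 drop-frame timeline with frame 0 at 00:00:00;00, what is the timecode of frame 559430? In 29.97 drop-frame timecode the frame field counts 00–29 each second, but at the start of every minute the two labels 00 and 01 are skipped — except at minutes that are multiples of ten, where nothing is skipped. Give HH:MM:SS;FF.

05:11:06;10

Each 10-minute DF block holds 10 × 60 × 30 − 9 × 2 = 17982 frames. 559430 ÷ 17982 → 31 full blocks, remainder 1988.
Within the partial block the first minute is 1800 frames and each further minute 1798, so 1 further minute boundary passed. Total skipped labels = 18 × 31 + 2 × 1 = 560.
Non-drop label index = 559430 + 560 = 559990; at 30 labels/s that is 05:11:06:10, i.e. DF 05:11:06;10.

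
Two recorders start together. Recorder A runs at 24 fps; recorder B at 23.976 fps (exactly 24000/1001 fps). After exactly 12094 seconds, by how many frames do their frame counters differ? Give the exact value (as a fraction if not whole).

A emits 24 × 12094 = 290256 frames; B emits 24000/1001 × 12094 = 290256000/1001.
Difference = 290256/1001 frames (≈ 289.9660); B is behind A.

290256/1001 frames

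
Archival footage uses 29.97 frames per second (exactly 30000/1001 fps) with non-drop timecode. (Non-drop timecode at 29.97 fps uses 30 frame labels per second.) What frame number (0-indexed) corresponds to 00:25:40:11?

46211

Total seconds to the label: (0 × 3600 + 25 × 60 + 40) = 1540.
Frame index = 1540 × 30 + 11 = 46211.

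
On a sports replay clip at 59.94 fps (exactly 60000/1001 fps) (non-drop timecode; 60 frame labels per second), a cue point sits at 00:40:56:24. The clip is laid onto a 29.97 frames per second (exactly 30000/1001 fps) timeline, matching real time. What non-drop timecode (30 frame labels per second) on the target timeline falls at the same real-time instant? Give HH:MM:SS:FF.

00:40:56:12

Source frame index: (0×3600 + 40×60 + 56) × 60 + 24 = 147384.
Real time: 147384 / (60000/1001) = 6147141/2500 s.
Target frame: (6147141/2500) × (30000/1001) = 73692.
At 30 labels/s: frame 73692 → 00:40:56:12.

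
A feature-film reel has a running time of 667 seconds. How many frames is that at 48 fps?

Frames = 667 × 48 = 32016.

32016 frames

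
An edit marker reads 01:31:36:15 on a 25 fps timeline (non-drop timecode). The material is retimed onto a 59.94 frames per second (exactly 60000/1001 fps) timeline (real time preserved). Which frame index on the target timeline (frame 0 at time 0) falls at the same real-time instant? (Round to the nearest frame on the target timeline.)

Source frame index: (1×3600 + 31×60 + 36) × 25 + 15 = 137415.
Real time: 137415 / (25) = 27483/5 s.
Target frame: (27483/5) × (60000/1001) = 329796000/1001 ≈ 329466.533 → 329467.

frame 329467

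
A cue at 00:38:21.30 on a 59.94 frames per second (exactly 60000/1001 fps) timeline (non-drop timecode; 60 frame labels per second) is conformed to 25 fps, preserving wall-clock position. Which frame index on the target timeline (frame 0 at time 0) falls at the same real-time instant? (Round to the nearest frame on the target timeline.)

Source frame index: (0×3600 + 38×60 + 21) × 60 + 30 = 138090.
Real time: 138090 / (60000/1001) = 4607603/2000 s.
Target frame: (4607603/2000) × (25) = 4607603/80 ≈ 57595.037 → 57595.

frame 57595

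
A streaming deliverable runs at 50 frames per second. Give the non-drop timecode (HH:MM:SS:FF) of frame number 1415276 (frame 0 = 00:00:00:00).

1415276 ÷ 50 = 28305 full seconds, remainder 26 frames.
28305 s = 7 h 51 min 45 s.
Timecode: 07:51:45:26.

07:51:45:26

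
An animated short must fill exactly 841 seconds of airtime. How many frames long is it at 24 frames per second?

Frames = 841 × 24 = 20184.

20184 frames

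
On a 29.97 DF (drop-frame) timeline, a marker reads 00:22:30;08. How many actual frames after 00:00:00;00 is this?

40468

As if non-drop at 30 labels/s: (0 × 3600 + 22 × 60 + 30) × 30 + 8 = 40508.
Minute boundaries passed: 22; those not divisible by 10: 22 − 2 = 20; dropped labels = 2 × 20 = 40.
Actual frame index = 40508 − 40 = 40468.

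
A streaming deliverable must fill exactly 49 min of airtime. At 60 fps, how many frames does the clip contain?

49 min = 2940 s.
Frames = 2940 × 60 = 176400.

176400 frames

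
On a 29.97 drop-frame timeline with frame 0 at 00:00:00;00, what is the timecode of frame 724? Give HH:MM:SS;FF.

00:00:24;04

Ten DF minutes hold 17982 frames, so frame 724 lies in block 0 (frames 0–17981) with 724 frames into that block.
The block's first minute is 1800 frames and the rest 1798 each; 724 frames reaches minute 0, so 0 × 18 + 0 × 2 = 0 labels have been skipped so far.
Adding those back, label number 724 + 0 = 724 at 30 labels/s is 24 s + 4 f = 0 h 0 min 24 s frame 4, i.e. 00:00:24;04.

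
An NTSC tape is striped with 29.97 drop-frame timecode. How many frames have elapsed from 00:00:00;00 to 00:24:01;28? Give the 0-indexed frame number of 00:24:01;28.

Complete 10-minute blocks: 2, each 17982 frames → 35964.
Remaining 4 whole minutes in the current block: 1800 + 3 × 1798 = 7194 frames.
Within the current minute: 1 × 30 + 28 − 2 = 56 (labels ;00/;01 skipped at this minute). Total = 35964 + 7194 + 56 = 43214.

43214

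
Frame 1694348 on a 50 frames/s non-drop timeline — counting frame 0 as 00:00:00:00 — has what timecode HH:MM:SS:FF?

09:24:46:48

1694348 ÷ 50 = 33886 full seconds, remainder 48 frames.
33886 s = 9 h 24 min 46 s.
Timecode: 09:24:46:48.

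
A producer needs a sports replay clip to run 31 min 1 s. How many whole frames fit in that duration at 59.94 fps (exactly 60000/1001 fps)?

31 min 1 s = 1861 s.
Frames = 1861 × 60000/1001 = 111660000/1001 ≈ 111548.4515.
Complete frames: 111548.

111548 frames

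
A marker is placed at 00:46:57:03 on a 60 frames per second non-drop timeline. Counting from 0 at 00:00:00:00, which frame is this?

Total seconds to the label: (0 × 3600 + 46 × 60 + 57) = 2817.
Frame index = 2817 × 60 + 3 = 169023.

169023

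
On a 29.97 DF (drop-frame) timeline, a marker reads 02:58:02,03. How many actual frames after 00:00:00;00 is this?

As if non-drop at 30 labels/s: (2 × 3600 + 58 × 60 + 2) × 30 + 3 = 320463.
Minute boundaries passed: 178; those not divisible by 10: 178 − 17 = 161; dropped labels = 2 × 161 = 322.
Actual frame index = 320463 − 322 = 320141.

320141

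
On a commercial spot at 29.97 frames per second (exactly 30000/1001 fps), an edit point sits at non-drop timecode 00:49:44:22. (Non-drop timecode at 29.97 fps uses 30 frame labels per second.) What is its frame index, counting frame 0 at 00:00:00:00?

frame 89542

Total seconds to the label: (0 × 3600 + 49 × 60 + 44) = 2984.
Frame index = 2984 × 30 + 22 = 89542.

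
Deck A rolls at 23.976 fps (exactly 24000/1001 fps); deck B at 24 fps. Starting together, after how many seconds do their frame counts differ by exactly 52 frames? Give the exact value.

13013/6 seconds

The gap grows by |24 − 24000/1001| = 24/1001 frames per second.
Time for a 52-frame gap: 52 ÷ (24/1001) = 13013/6 s.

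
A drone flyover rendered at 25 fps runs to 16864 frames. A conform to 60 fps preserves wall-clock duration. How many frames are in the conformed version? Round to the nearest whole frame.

Frames at target rate = 16864 × (60) / (25) = 202368/5 ≈ 40473.600.
Nearest whole frame: 40474.

40474 frames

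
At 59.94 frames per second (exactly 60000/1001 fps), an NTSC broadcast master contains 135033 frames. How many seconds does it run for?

2252.80055 seconds

Running time = 135033 / (60000/1001) = 2252.80055 s.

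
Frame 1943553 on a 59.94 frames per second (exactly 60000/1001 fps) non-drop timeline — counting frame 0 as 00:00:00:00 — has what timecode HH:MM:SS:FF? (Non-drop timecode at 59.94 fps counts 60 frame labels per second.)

08:59:52:33

1943553 ÷ 60 = 32392 full seconds, remainder 33 frames.
32392 s = 8 h 59 min 52 s.
Timecode: 08:59:52:33.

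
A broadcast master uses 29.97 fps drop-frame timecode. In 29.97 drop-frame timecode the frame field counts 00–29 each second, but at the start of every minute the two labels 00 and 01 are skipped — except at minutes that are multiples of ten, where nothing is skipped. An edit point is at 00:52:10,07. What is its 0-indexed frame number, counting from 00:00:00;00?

93813

Complete 10-minute blocks: 5, each 17982 frames → 89910.
Remaining 2 whole minutes in the current block: 1800 + 1 × 1798 = 3598 frames.
Within the current minute: 10 × 30 + 7 − 2 = 305 (labels ;00/;01 skipped at this minute). Total = 89910 + 3598 + 305 = 93813.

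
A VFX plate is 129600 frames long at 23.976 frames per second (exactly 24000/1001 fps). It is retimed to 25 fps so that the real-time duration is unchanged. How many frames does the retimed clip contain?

Target frames = source frames × (target rate / source rate) = 129600 × (25)/(24000/1001) = 129600 × 1001/960 = 135135.

135135 frames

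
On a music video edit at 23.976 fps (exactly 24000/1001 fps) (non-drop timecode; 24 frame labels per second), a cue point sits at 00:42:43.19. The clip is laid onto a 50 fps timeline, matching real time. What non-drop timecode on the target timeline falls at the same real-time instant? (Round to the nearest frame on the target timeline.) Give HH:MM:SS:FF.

Source frame index: (0×3600 + 42×60 + 43) × 24 + 19 = 61531.
Real time: 61531 / (24000/1001) = 61592531/24000 s.
Target frame: (61592531/24000) × (50) = 61592531/480 ≈ 128317.773 → 128318.
At 50 labels/s: frame 128318 → 00:42:46:18.

00:42:46:18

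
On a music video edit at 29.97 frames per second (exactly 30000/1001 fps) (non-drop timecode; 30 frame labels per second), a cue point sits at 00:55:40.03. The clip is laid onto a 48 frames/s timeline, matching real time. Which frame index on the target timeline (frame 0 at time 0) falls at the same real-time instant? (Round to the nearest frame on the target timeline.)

Source frame index: (0×3600 + 55×60 + 40) × 30 + 3 = 100203.
Real time: 100203 / (30000/1001) = 33434401/10000 s.
Target frame: (33434401/10000) × (48) = 100303203/625 ≈ 160485.125 → 160485.

frame 160485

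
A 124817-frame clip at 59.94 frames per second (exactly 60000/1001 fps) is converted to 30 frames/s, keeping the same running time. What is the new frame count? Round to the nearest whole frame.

62471 frames

Frames at target rate = 124817 × (30) / (60000/1001) = 124941817/2000 ≈ 62470.908.
Nearest whole frame: 62471.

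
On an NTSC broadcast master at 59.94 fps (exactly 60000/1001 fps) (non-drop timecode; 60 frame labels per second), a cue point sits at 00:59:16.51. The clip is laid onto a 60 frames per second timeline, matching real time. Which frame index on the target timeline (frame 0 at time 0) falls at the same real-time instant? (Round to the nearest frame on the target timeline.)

Source frame index: (0×3600 + 59×60 + 16) × 60 + 51 = 213411.
Real time: 213411 / (60000/1001) = 71208137/20000 s.
Target frame: (71208137/20000) × (60) = 213624411/1000 ≈ 213624.411 → 213624.

frame 213624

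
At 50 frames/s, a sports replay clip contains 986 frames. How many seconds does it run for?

Running time = 986 / (50) = 19.72 s.

19.72 seconds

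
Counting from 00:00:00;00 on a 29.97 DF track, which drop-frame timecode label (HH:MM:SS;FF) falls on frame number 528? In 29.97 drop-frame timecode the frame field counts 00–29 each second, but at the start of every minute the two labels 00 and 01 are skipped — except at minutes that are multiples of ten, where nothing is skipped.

00:00:17;18

Ten DF minutes hold 17982 frames, so frame 528 lies in block 0 (frames 0–17981) with 528 frames into that block.
The block's first minute is 1800 frames and the rest 1798 each; 528 frames reaches minute 0, so 0 × 18 + 0 × 2 = 0 labels have been skipped so far.
Adding those back, label number 528 + 0 = 528 at 30 labels/s is 17 s + 18 f = 0 h 0 min 17 s frame 18, i.e. 00:00:17;18.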